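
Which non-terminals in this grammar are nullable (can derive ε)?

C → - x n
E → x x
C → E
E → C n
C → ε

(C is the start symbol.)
{ 'C' }

A non-terminal is nullable if it can derive ε (the empty string): either it has an ε-production, or it has a production whose right-hand side consists entirely of nullable non-terminals.

ε-productions: C → ε
So C is immediately nullable.
No further non-terminal can be added: every production for the remaining non-terminals contains a terminal or a non-nullable non-terminal.
Nullable = { 'C' }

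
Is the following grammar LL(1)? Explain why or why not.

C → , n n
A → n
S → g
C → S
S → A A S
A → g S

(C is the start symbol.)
A grammar is LL(1) if for each non-terminal N with multiple productions, the predict sets of those productions are pairwise disjoint, where PREDICT(N → α) = (FIRST(α) \ {ε}) ∪ (FOLLOW(N) if α ⇒* ε).

Relevant sets:
  FIRST(S) = { 'g', 'n' }
  FIRST(A) = { 'g', 'n' }

For C:
  PREDICT(C → ',' n n) = { ',' }
  PREDICT(C → S) = { 'g', 'n' }
For A:
  PREDICT(A → n) = { 'n' }
  PREDICT(A → g S) = { 'g' }
For S:
  PREDICT(S → g) = { 'g' }
  PREDICT(S → A A S) = { 'g', 'n' }

Conflict found: Predict set conflict for S: { 'g' }
The grammar is NOT LL(1).

Answer: No. Predict set conflict for S: { 'g' }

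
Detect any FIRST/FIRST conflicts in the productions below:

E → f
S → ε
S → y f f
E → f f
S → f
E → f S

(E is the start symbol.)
Yes. E → f / E → f f on { 'f' }; E → f / E → f S on { 'f' }; E → f f / E → f S on { 'f' }

A FIRST/FIRST conflict occurs when two productions N → α and N → β for the same non-terminal have FIRST(α) ∩ FIRST(β) ≠ ∅ (with ε ∈ FIRST of a nullable right-hand side, so two nullable alternatives also conflict).

Productions for E:
  E → f: FIRST = { 'f' }
  E → f f: FIRST = { 'f' }
  E → f S: FIRST = { 'f' }
Productions for S:
  S → ε: FIRST = { ε }
  S → y f f: FIRST = { 'y' }
  S → f: FIRST = { 'f' }

Conflict for E: E → f and E → f f
  Overlap: { 'f' }
Conflict for E: E → f and E → f S
  Overlap: { 'f' }
Conflict for E: E → f f and E → f S
  Overlap: { 'f' }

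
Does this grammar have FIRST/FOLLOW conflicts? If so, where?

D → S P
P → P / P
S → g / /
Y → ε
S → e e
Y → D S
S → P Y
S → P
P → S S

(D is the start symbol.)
Yes. Y → D S with FOLLOW(Y) on { 'e', 'g' }

A FIRST/FOLLOW conflict occurs when a non-terminal N has a nullable alternative N → β (β ⇒* ε) and another alternative N → α with FIRST(α) ∩ FOLLOW(N) ≠ ∅: on such a lookahead the parser cannot decide between expanding α and letting N vanish via β.

Nullable non-terminals: Y.
FIRST sets used below: FIRST(D) = { 'e', 'g' }

Y: nullable alternative(s) Y → ε; FOLLOW(Y) = { $, '/', 'e', 'g' }
  Y → ε: FIRST \ {ε} = { } — this is the only nullable alternative, skip
  Y → D S: FIRST \ {ε} = { 'e', 'g' } — overlaps FOLLOW(Y) on { 'e', 'g' }: CONFLICT

D, P, S have no nullable alternative, so no FIRST/FOLLOW check is needed there.

So the grammar has 1 FIRST/FOLLOW conflict (marked CONFLICT above).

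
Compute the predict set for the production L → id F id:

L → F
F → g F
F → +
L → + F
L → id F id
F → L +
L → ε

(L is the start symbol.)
PREDICT(L → id F id) = (FIRST(RHS) \ {ε}) ∪ (FOLLOW(L) if ε ∈ FIRST(RHS), i.e. RHS ⇒* ε)
FIRST(id F id) = { 'id' }
ε ∉ FIRST(id F id), so FOLLOW(L) is not added.
PREDICT(L → id F id) = { 'id' }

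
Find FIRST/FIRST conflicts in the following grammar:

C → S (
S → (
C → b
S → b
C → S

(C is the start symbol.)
Yes. C → S '(' / C → b on { 'b' }; C → S '(' / C → S on { '(', 'b' }; C → b / C → S on { 'b' }

FIRST sets of the non-terminals at (or reachable through a nullable prefix from) the front of some alternative:
  FIRST(S) = { '(', 'b' }

Productions for C:
  C → S (: FIRST = { '(', 'b' }
  C → b: FIRST = { 'b' }
  C → S: FIRST = { '(', 'b' }
Productions for S:
  S → (: FIRST = { '(' }
  S → b: FIRST = { 'b' }

Conflict for C: C → S ( and C → b
  Overlap: { 'b' }
Conflict for C: C → S ( and C → S
  Overlap: { '(', 'b' }
Conflict for C: C → b and C → S
  Overlap: { 'b' }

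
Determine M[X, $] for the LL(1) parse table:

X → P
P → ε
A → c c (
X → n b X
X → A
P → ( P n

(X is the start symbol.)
X → P

To find M[X, $], we find productions for X where $ is in the predict set (PREDICT(N → α) = (FIRST(α) \ {ε}) ∪ (FOLLOW(N) if α ⇒* ε)).

Relevant sets:
  FIRST(P) = { '(', ε }
  FIRST(A) = { 'c' }
  FOLLOW(X) = { $ }

X → P: PREDICT = { $, '(' }
  $ is in predict set, so this production goes in M[X, $]
X → n b X: PREDICT = { 'n' }
X → A: PREDICT = { 'c' }

M[X, $] = X → P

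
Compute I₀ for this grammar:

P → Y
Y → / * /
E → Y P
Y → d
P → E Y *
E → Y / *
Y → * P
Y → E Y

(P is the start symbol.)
First, augment the grammar with P' → P
I₀ = CLOSURE({ [P' → . P] }):
  [P' → . P] has the dot before P: add [P → . Y], [P → . E Y *]
  [P → . Y] has the dot before Y: add [Y → . / * /], [Y → . d], [Y → . * P], [Y → . E Y]
  [P → . E Y *] has the dot before E: add [E → . Y P], [E → . Y / *]
No further items can be added.

I₀ = { [E → . Y / *], [E → . Y P], [P → . E Y *], [P → . Y], [P' → . P], [Y → . * P], [Y → . / * /], [Y → . E Y], [Y → . d] }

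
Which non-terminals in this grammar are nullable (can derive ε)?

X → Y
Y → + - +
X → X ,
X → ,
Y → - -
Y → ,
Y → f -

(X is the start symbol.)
None

A non-terminal is nullable if it can derive ε (the empty string): either it has an ε-production, or it has a production whose right-hand side consists entirely of nullable non-terminals.

There are no ε-productions, so no non-terminal can derive ε.
No non-terminals are nullable.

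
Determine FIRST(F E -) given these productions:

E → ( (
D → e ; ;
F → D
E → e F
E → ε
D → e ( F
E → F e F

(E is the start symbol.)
FIRST sets of the non-terminals involved (from the grammar, by fixed-point iteration):
  FIRST(F) = { 'e' }

To compute FIRST(F E -), process the symbols left to right:
Symbol F is a non-terminal. Add FIRST(F) \ {ε} = { 'e' }
F is not nullable (ε ∉ FIRST(F)), so stop here.
FIRST(F E -) = { 'e' }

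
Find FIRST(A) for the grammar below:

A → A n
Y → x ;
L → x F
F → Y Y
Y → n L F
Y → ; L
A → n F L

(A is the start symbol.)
From A → A n:
  - A is the symbol being defined: contributes nothing new
    A is not nullable, so stop
From A → n F L:
  - n is a terminal: add 'n' and stop

Collecting: FIRST(A) = { 'n' }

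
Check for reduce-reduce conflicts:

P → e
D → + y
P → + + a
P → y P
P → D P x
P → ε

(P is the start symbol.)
A reduce-reduce conflict occurs when an LR(0) state has two complete items [A → α .] and [B → β .] — both call for a reduction, and with no lookahead the parser cannot choose between them.

Augment with P' → P and build the canonical LR(0) collection (I0 = CLOSURE({[P' → . P]}), then GOTO on every symbol after a dot until no new states appear). It has 12 states:
  I0: { [D → . + y], [P → . + + a], [P → . D P x], [P → . e], [P → . y P], [P → .], [P' → . P] }  — shift, reduce
  I1: { [D → + . y], [P → + . + a] }  — shift
  I2: { [D → . + y], [P → . + + a], [P → . D P x], [P → . e], [P → . y P], [P → .], [P → D . P x] }  — shift, reduce
  I3: { [P' → P .] }  — accept
  I4: { [P → e .] }  — reduce
  I5: { [D → . + y], [P → . + + a], [P → . D P x], [P → . e], [P → . y P], [P → .], [P → y . P] }  — shift, reduce
  I6: { [P → y P .] }  — reduce
  I7: { [P → D P . x] }  — shift
  I8: { [P → D P x .] }  — reduce
  I9: { [P → + + . a] }  — shift
  I10: { [D → + y .] }  — reduce
  I11: { [P → + + a .] }  — reduce

No state contains more than one complete item.

Answer: No reduce-reduce conflicts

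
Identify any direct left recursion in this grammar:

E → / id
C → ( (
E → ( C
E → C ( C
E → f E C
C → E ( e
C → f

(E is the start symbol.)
Direct left recursion occurs when N → N α for some non-terminal N (the right-hand side begins with the left-hand side itself).

E → / id: starts with '/'
C → ( (: starts with '('
E → ( C: starts with '('
E → C ( C: starts with C
E → f E C: starts with f
C → E ( e: starts with E
C → f: starts with f

No direct left recursion found.

Answer: No direct left recursion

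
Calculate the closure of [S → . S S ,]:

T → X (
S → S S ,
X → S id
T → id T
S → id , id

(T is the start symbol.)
{ [S → . S S ,], [S → . id , id] }

Start with: [S → . S S ,]
  [S → . S S ,] has the dot before S: add [S → . id , id]
No further items can be added.

CLOSURE = { [S → . S S ,], [S → . id , id] }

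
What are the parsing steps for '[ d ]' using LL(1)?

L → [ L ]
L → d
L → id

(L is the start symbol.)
LL(1) parsing maintains a stack (initially the start symbol over $) and the input. At each step: if the stack top is a terminal, match it against the current input token; if it is a non-terminal N, replace it with the RHS of M[N, lookahead] (the unique production whose predict set contains the lookahead).

Stack is shown with the top on the left.

Stack    Input    Action
------------------------
L $      [ d ] $  output L → [ L ]
[ L ] $  [ d ] $  match '['
L ] $    d ] $    output L → d
d ] $    d ] $    match 'd'
] $      ] $      match ']'
$        $        accept

The string is accepted.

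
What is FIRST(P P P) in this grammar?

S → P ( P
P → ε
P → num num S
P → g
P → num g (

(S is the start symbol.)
{ 'g', 'num', ε }

FIRST sets of the non-terminals involved (from the grammar, by fixed-point iteration):
  FIRST(P) = { 'g', 'num', ε }

To compute FIRST(P P P), process the symbols left to right:
Symbol P is a non-terminal. Add FIRST(P) \ {ε} = { 'g', 'num' }
P is nullable (ε ∈ FIRST(P)), continue to the next symbol.
Symbol P is a non-terminal. Add FIRST(P) \ {ε} = { 'g', 'num' }
P is nullable (ε ∈ FIRST(P)), continue to the next symbol.
Symbol P is a non-terminal. Add FIRST(P) \ {ε} = { 'g', 'num' }
P is nullable (ε ∈ FIRST(P)), continue to the next symbol.
All symbols are nullable, so ε is in the result.
FIRST(P P P) = { 'g', 'num', ε }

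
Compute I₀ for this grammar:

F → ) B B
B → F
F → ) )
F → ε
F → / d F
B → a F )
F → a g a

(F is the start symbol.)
First, augment the grammar with F' → F
I₀ = CLOSURE({ [F' → . F] }):
  [F' → . F] has the dot before F: add [F → . ) B B], [F → . ) )], [F → .], [F → . / d F], [F → . a g a]
No further items can be added.

I₀ = { [F → . ) )], [F → . ) B B], [F → . / d F], [F → . a g a], [F → .], [F' → . F] }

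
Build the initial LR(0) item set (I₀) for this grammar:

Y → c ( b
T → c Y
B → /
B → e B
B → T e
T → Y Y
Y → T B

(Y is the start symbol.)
{ [T → . Y Y], [T → . c Y], [Y → . T B], [Y → . c ( b], [Y' → . Y] }

First, augment the grammar with Y' → Y
I₀ = CLOSURE({ [Y' → . Y] }):
  [Y' → . Y] has the dot before Y: add [Y → . c ( b], [Y → . T B]
  [Y → . T B] has the dot before T: add [T → . c Y], [T → . Y Y]
No further items can be added.

I₀ = { [T → . Y Y], [T → . c Y], [Y → . T B], [Y → . c ( b], [Y' → . Y] }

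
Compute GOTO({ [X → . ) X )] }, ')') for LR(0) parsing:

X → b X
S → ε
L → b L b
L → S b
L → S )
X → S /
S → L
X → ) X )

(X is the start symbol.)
GOTO(I, ')') = CLOSURE({ [A → αX.β] : [A → α.Xβ] ∈ I, X = ')' })

Items with dot before ')', with the dot advanced:
  [X → . ) X )] → [X → ) . X )]
Closure of the advanced items:
  [X → ) . X )] has the dot before X: add [X → . b X], [X → . S /], [X → . ) X )]
  [X → . S /] has the dot before S: add [S → .], [S → . L]
  [S → . L] has the dot before L: add [L → . b L b], [L → . S b], [L → . S )]

GOTO = { [L → . S )], [L → . S b], [L → . b L b], [S → . L], [S → .], [X → ) . X )], [X → . ) X )], [X → . S /], [X → . b X] }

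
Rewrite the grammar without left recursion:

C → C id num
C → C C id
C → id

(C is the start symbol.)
C is directly left-recursive. The standard transformation for
  A → A α₁ | ... | A α_m | β₁ | ... | β_n
is
  A  → β₁ A' | ... | β_n A'
  A' → α₁ A' | ... | α_m A' | ε

C → id becomes C → id C'
C → C id num becomes C' → id num C'
C → C C id becomes C' → C id C'
Add C' → ε

Resulting grammar:
C → id C'
C' → id num C'
C' → C id C'
C' → ε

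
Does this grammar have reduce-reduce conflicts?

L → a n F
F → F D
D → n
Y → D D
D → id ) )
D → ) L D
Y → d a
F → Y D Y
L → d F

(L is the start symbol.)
No reduce-reduce conflicts

A reduce-reduce conflict occurs when an LR(0) state has two complete items [A → α .] and [B → β .] — both call for a reduction, and with no lookahead the parser cannot choose between them.

Augment with L' → L and build the canonical LR(0) collection (I0 = CLOSURE({[L' → . L]}), then GOTO on every symbol after a dot until no new states appear). It has 22 states:
  I0: { [L → . a n F], [L → . d F], [L' → . L] }  — shift
  I1: { [L' → L .] }  — accept
  I2: { [L → a . n F] }  — shift
  I3: { [D → . ) L D], [D → . id ) )], [D → . n], [F → . F D], [F → . Y D Y], [L → d . F], [Y → . D D], [Y → . d a] }  — shift
  I4: { [D → ) . L D], [L → . a n F], [L → . d F] }  — shift
  I5: { [D → . ) L D], [D → . id ) )], [D → . n], [Y → D . D] }  — shift
  I6: { [D → . ) L D], [D → . id ) )], [D → . n], [F → F . D], [L → d F .] }  — shift, reduce
  I7: { [D → . ) L D], [D → . id ) )], [D → . n], [F → Y . D Y] }  — shift
  I8: { [Y → d . a] }  — shift
  I9: { [D → id . ) )] }  — shift
  I10: { [D → n .] }  — reduce
  I11: { [D → id ) . )] }  — shift
  I12: { [D → id ) ) .] }  — reduce
  I13: { [Y → d a .] }  — reduce
  I14: { [D → . ) L D], [D → . id ) )], [D → . n], [F → Y D . Y], [Y → . D D], [Y → . d a] }  — shift
  I15: { [F → Y D Y .] }  — reduce
  I16: { [F → F D .] }  — reduce
  I17: { [Y → D D .] }  — reduce
  I18: { [D → ) L . D], [D → . ) L D], [D → . id ) )], [D → . n] }  — shift
  I19: { [D → ) L D .] }  — reduce
  I20: { [D → . ) L D], [D → . id ) )], [D → . n], [F → . F D], [F → . Y D Y], [L → a n . F], [Y → . D D], [Y → . d a] }  — shift
  I21: { [D → . ) L D], [D → . id ) )], [D → . n], [F → F . D], [L → a n F .] }  — shift, reduce

No state contains more than one complete item.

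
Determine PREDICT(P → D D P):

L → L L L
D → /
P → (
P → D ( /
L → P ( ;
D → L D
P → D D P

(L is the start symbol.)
{ '(', '/' }

PREDICT(P → D D P) = (FIRST(RHS) \ {ε}) ∪ (FOLLOW(P) if ε ∈ FIRST(RHS), i.e. RHS ⇒* ε)
FIRST(D) = { '(', '/' }
FIRST(D D P) = { '(', '/' }
ε ∉ FIRST(D D P), so FOLLOW(P) is not added.
PREDICT(P → D D P) = { '(', '/' }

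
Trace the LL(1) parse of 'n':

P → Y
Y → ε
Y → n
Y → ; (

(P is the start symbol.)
LL(1) parsing maintains a stack (initially the start symbol over $) and the input. At each step: if the stack top is a terminal, match it against the current input token; if it is a non-terminal N, replace it with the RHS of M[N, lookahead] (the unique production whose predict set contains the lookahead).

Stack is shown with the top on the left.

Stack  Input  Action
--------------------
P $    n $    output P → Y
Y $    n $    output Y → n
n $    n $    match 'n'
$      $      accept

The string is accepted.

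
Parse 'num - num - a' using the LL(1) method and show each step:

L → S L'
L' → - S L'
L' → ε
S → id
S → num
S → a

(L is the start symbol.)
LL(1) parsing maintains a stack (initially the start symbol over $) and the input. At each step: if the stack top is a terminal, match it against the current input token; if it is a non-terminal N, replace it with the RHS of M[N, lookahead] (the unique production whose predict set contains the lookahead).

Stack is shown with the top on the left.

Stack     Input            Action
---------------------------------
L $       num - num - a $  output L → S L'
S L' $    num - num - a $  output S → num
num L' $  num - num - a $  match 'num'
L' $      - num - a $      output L' → - S L'
- S L' $  - num - a $      match '-'
S L' $    num - a $        output S → num
num L' $  num - a $        match 'num'
L' $      - a $            output L' → - S L'
- S L' $  - a $            match '-'
S L' $    a $              output S → a
a L' $    a $              match 'a'
L' $      $                output L' → ε
$         $                accept

The string is accepted.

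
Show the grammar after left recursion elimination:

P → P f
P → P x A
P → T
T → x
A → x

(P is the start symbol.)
P is directly left-recursive. The standard transformation for
  A → A α₁ | ... | A α_m | β₁ | ... | β_n
is
  A  → β₁ A' | ... | β_n A'
  A' → α₁ A' | ... | α_m A' | ε

P → T becomes P → T P'
P → P f becomes P' → f P'
P → P x A becomes P' → x A P'
Add P' → ε

Productions for other non-terminals are unchanged:
  T → x
  A → x

Resulting grammar:
P → T P'
P' → f P'
P' → x A P'
P' → ε
T → x
A → x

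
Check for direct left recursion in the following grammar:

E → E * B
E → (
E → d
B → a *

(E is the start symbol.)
Direct left recursion occurs when N → N α for some non-terminal N (the right-hand side begins with the left-hand side itself).

E → E * B: LEFT RECURSIVE (starts with E)
E → (: starts with '('
E → d: starts with d
B → a *: starts with a

The grammar has direct left recursion on: E.

Answer: Yes, E is left-recursive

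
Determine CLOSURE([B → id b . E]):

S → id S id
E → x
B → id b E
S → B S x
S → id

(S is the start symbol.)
To compute CLOSURE, for each item [A → α.Bβ] where B is a non-terminal, add [B → .γ] for all productions B → γ; repeat for the newly added items until nothing changes.

Start with: [B → id b . E]
  [B → id b . E] has the dot before E: add [E → . x]
No further items can be added.

CLOSURE = { [B → id b . E], [E → . x] }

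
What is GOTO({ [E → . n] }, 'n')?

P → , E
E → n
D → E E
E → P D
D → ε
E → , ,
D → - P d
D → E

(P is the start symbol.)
{ [E → n .] }

GOTO(I, 'n') = CLOSURE({ [A → αX.β] : [A → α.Xβ] ∈ I, X = 'n' })

Items with dot before 'n', with the dot advanced:
  [E → . n] → [E → n .]
Closure adds nothing (no advanced item has the dot before a non-terminal).

GOTO = { [E → n .] }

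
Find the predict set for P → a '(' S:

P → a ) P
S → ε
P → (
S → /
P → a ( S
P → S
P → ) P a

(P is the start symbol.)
PREDICT(P → a '(' S) = (FIRST(RHS) \ {ε}) ∪ (FOLLOW(P) if ε ∈ FIRST(RHS), i.e. RHS ⇒* ε)
FIRST(a '(' S) = { 'a' }
ε ∉ FIRST(a '(' S), so FOLLOW(P) is not added.
PREDICT(P → a '(' S) = { 'a' }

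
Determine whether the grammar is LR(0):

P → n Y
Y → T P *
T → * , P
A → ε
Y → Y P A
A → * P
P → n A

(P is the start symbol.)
Augment with P' → P and build the canonical LR(0) collection (I0 = CLOSURE({[P' → . P]}), then GOTO on every symbol after a dot until no new states appear). It has 15 states:
  I0: { [P → . n A], [P → . n Y], [P' → . P] }  — shift
  I1: { [P' → P .] }  — accept
  I2: { [A → . * P], [A → .], [P → n . A], [P → n . Y], [T → . * , P], [Y → . T P *], [Y → . Y P A] }  — shift, reduce
  I3: { [A → * . P], [P → . n A], [P → . n Y], [T → * . , P] }  — shift
  I4: { [P → n A .] }  — reduce
  I5: { [P → . n A], [P → . n Y], [Y → T . P *] }  — shift
  I6: { [P → . n A], [P → . n Y], [P → n Y .], [Y → Y . P A] }  — shift, reduce
  I7: { [A → . * P], [A → .], [Y → Y P . A] }  — shift, reduce
  I8: { [A → * . P], [P → . n A], [P → . n Y] }  — shift
  I9: { [Y → Y P A .] }  — reduce
  I10: { [A → * P .] }  — reduce
  I11: { [Y → T P . *] }  — shift
  I12: { [Y → T P * .] }  — reduce
  I13: { [P → . n A], [P → . n Y], [T → * , . P] }  — shift
  I14: { [T → * , P .] }  — reduce

Conflict in state I2:
  Shift-reduce conflict between [A → .] and [A → . * P]
So the grammar is NOT LR(0).

Answer: No. Shift-reduce conflict between [A → .] and [A → . * P]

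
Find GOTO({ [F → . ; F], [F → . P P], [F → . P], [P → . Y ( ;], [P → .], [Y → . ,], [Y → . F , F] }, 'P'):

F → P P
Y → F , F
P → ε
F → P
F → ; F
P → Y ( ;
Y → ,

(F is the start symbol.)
{ [F → . ; F], [F → . P P], [F → . P], [F → P . P], [F → P .], [P → . Y ( ;], [P → .], [Y → . ,], [Y → . F , F] }

GOTO(I, 'P') = CLOSURE({ [A → αX.β] : [A → α.Xβ] ∈ I, X = 'P' })

Items with dot before 'P', with the dot advanced:
  [F → . P] → [F → P .]
  [F → . P P] → [F → P . P]
Closure of the advanced items:
  [F → P . P] has the dot before P: add [P → .], [P → . Y ( ;]
  [P → . Y ( ;] has the dot before Y: add [Y → . F , F], [Y → . ,]
  [Y → . F , F] has the dot before F: add [F → . P P], [F → . P], [F → . ; F]

GOTO = { [F → . ; F], [F → . P P], [F → . P], [F → P . P], [F → P .], [P → . Y ( ;], [P → .], [Y → . ,], [Y → . F , F] }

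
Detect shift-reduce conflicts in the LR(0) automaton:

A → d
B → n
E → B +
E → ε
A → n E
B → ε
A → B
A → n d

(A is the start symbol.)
A shift-reduce conflict occurs when an LR(0) state has both:
  - a complete (reduce) item [A → α .] (dot at the end), and
  - a shift item [B → β . c γ] (dot before a terminal).

Augment with A' → A and build the canonical LR(0) collection (I0 = CLOSURE({[A' → . A]}), then GOTO on every symbol after a dot until no new states appear). It has 10 states:
  I0: { [A → . B], [A → . d], [A → . n E], [A → . n d], [A' → . A], [B → . n], [B → .] }  — shift, reduce
  I1: { [A' → A .] }  — accept
  I2: { [A → B .] }  — reduce
  I3: { [A → d .] }  — reduce
  I4: { [A → n . E], [A → n . d], [B → . n], [B → .], [B → n .], [E → . B +], [E → .] }  — shift, 3 reduces
  I5: { [E → B . +] }  — shift
  I6: { [A → n E .] }  — reduce
  I7: { [A → n d .] }  — reduce
  I8: { [B → n .] }  — reduce
  I9: { [E → B + .] }  — reduce

I0 contains reduce item [B → .] and shift items [A → . d], [A → . n E], [A → . n d], [B → . n] — shift-reduce conflict.
I4 contains reduce items [B → .], [B → n .], [E → .] and shift items [A → n . d], [B → . n] — shift-reduce conflict.

Answer: Yes — I0: [B → .] vs [A → . d]; I4: [B → .] vs [A → n . d]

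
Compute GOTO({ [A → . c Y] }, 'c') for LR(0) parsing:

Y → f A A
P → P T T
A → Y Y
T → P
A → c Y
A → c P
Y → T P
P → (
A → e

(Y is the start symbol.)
GOTO(I, 'c') = CLOSURE({ [A → αX.β] : [A → α.Xβ] ∈ I, X = 'c' })

Items with dot before 'c', with the dot advanced:
  [A → . c Y] → [A → c . Y]
Closure of the advanced items:
  [A → c . Y] has the dot before Y: add [Y → . f A A], [Y → . T P]
  [Y → . T P] has the dot before T: add [T → . P]
  [T → . P] has the dot before P: add [P → . P T T], [P → . (]

GOTO = { [A → c . Y], [P → . (], [P → . P T T], [T → . P], [Y → . T P], [Y → . f A A] }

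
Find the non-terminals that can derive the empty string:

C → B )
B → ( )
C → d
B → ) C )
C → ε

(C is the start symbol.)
{ 'C' }

A non-terminal is nullable if it can derive ε (the empty string): either it has an ε-production, or it has a production whose right-hand side consists entirely of nullable non-terminals.

ε-productions: C → ε
So C is immediately nullable.
No further non-terminal can be added: every production for the remaining non-terminals contains a terminal or a non-nullable non-terminal.
Nullable = { 'C' }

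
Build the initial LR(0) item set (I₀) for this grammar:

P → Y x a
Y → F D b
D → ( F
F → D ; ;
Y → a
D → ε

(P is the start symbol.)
{ [D → . ( F], [D → .], [F → . D ; ;], [P → . Y x a], [P' → . P], [Y → . F D b], [Y → . a] }

First, augment the grammar with P' → P
I₀ = CLOSURE({ [P' → . P] }):
  [P' → . P] has the dot before P: add [P → . Y x a]
  [P → . Y x a] has the dot before Y: add [Y → . F D b], [Y → . a]
  [Y → . F D b] has the dot before F: add [F → . D ; ;]
  [F → . D ; ;] has the dot before D: add [D → . ( F], [D → .]
No further items can be added.

I₀ = { [D → . ( F], [D → .], [F → . D ; ;], [P → . Y x a], [P' → . P], [Y → . F D b], [Y → . a] }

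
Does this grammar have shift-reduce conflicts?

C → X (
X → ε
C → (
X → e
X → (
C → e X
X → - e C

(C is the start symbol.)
Augment with C' → C and build the canonical LR(0) collection (I0 = CLOSURE({[C' → . C]}), then GOTO on every symbol after a dot until no new states appear). It has 12 states:
  I0: { [C → . (], [C → . X (], [C → . e X], [C' → . C], [X → . (], [X → . - e C], [X → . e], [X → .] }  — shift, reduce
  I1: { [C → ( .], [X → ( .] }  — 2 reduces
  I2: { [X → - . e C] }  — shift
  I3: { [C' → C .] }  — accept
  I4: { [C → X . (] }  — shift
  I5: { [C → e . X], [X → . (], [X → . - e C], [X → . e], [X → .], [X → e .] }  — shift, 2 reduces
  I6: { [X → ( .] }  — reduce
  I7: { [C → e X .] }  — reduce
  I8: { [X → e .] }  — reduce
  I9: { [C → X ( .] }  — reduce
  I10: { [C → . (], [C → . X (], [C → . e X], [X → - e . C], [X → . (], [X → . - e C], [X → . e], [X → .] }  — shift, reduce
  I11: { [X → - e C .] }  — reduce

I0 contains reduce item [X → .] and shift items [C → . (], [C → . e X], [X → . (], [X → . - e C], [X → . e] — shift-reduce conflict.
I5 contains reduce items [X → .], [X → e .] and shift items [X → . (], [X → . - e C], [X → . e] — shift-reduce conflict.
I10 contains reduce item [X → .] and shift items [C → . (], [C → . e X], [X → . (], [X → . - e C], [X → . e] — shift-reduce conflict.

Answer: Yes — I0: [X → .] vs [C → . (]; I5: [X → .] vs [X → . (]; I10: [X → .] vs [C → . (]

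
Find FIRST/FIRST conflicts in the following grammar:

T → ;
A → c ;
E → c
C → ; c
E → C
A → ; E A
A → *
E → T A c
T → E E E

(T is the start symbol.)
FIRST sets of the non-terminals at (or reachable through a nullable prefix from) the front of some alternative:
  FIRST(E) = { ';', 'c' }
  FIRST(C) = { ';' }
  FIRST(T) = { ';', 'c' }

Productions for T:
  T → ;: FIRST = { ';' }
  T → E E E: FIRST = { ';', 'c' }
Productions for A:
  A → c ;: FIRST = { 'c' }
  A → ; E A: FIRST = { ';' }
  A → *: FIRST = { '*' }
Productions for E:
  E → c: FIRST = { 'c' }
  E → C: FIRST = { ';' }
  E → T A c: FIRST = { ';', 'c' }
C has only one production, so no FIRST/FIRST conflict is possible there.

Conflict for T: T → ; and T → E E E
  Overlap: { ';' }
Conflict for E: E → c and E → T A c
  Overlap: { 'c' }
Conflict for E: E → C and E → T A c
  Overlap: { ';' }

Answer: Yes. T → ';' / T → E E E on { ';' }; E → c / E → T A c on { 'c' }; E → C / E → T A c on { ';' }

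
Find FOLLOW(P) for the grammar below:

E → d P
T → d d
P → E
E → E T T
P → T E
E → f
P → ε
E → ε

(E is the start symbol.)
{ $, 'd' }

To compute FOLLOW(P), find every occurrence of P on a right-hand side N → α P β: add FIRST(β) \ {ε}, and if β is empty or nullable also add FOLLOW(N). Iterate to a fixed point.

In E → d P: P is at the end, add FOLLOW(E)

The FOLLOW sets referred to above (computed the same way, to a fixed point):
  FOLLOW(E) = { $, 'd' }

Taking the union: FOLLOW(P) = { $, 'd' }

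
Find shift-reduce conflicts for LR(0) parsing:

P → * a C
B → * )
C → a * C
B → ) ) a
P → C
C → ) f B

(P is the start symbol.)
Augment with P' → P and build the canonical LR(0) collection (I0 = CLOSURE({[P' → . P]}), then GOTO on every symbol after a dot until no new states appear). It has 17 states:
  I0: { [C → . ) f B], [C → . a * C], [P → . * a C], [P → . C], [P' → . P] }  — shift
  I1: { [C → ) . f B] }  — shift
  I2: { [P → * . a C] }  — shift
  I3: { [P → C .] }  — reduce
  I4: { [P' → P .] }  — accept
  I5: { [C → a . * C] }  — shift
  I6: { [C → . ) f B], [C → . a * C], [C → a * . C] }  — shift
  I7: { [C → a * C .] }  — reduce
  I8: { [C → . ) f B], [C → . a * C], [P → * a . C] }  — shift
  I9: { [P → * a C .] }  — reduce
  I10: { [B → . ) ) a], [B → . * )], [C → ) f . B] }  — shift
  I11: { [B → ) . ) a] }  — shift
  I12: { [B → * . )] }  — shift
  I13: { [C → ) f B .] }  — reduce
  I14: { [B → * ) .] }  — reduce
  I15: { [B → ) ) . a] }  — shift
  I16: { [B → ) ) a .] }  — reduce

No state contains both a complete item and a shift item.

Answer: No shift-reduce conflicts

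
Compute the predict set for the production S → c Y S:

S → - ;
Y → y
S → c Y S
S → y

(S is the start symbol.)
PREDICT(S → c Y S) = (FIRST(RHS) \ {ε}) ∪ (FOLLOW(S) if ε ∈ FIRST(RHS), i.e. RHS ⇒* ε)
FIRST(c Y S) = { 'c' }
ε ∉ FIRST(c Y S), so FOLLOW(S) is not added.
PREDICT(S → c Y S) = { 'c' }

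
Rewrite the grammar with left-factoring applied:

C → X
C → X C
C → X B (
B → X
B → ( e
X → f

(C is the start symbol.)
C → X C'
C' → ε
C' → C
C' → B (
B → X
B → ( e
X → f

Left-factoring transforms A → αβ₁ | αβ₂ into A → αA' and A' → β₁ | β₂
(α is the longest common prefix among the alternatives). Repeat until
no nonterminal has two alternatives with a common prefix.

Round 1: C has alternatives sharing prefix 'X'. Introduce C': C → X C'
  Add: C' → ε
  Add: C' → C
  Add: C' → B (

No remaining common prefixes — done.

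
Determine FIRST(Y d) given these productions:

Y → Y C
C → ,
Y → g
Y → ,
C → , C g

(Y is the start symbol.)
{ ',', 'g' }

FIRST sets of the non-terminals involved (from the grammar, by fixed-point iteration):
  FIRST(Y) = { ',', 'g' }

To compute FIRST(Y d), process the symbols left to right:
Symbol Y is a non-terminal. Add FIRST(Y) \ {ε} = { ',', 'g' }
Y is not nullable (ε ∉ FIRST(Y)), so stop here.
FIRST(Y d) = { ',', 'g' }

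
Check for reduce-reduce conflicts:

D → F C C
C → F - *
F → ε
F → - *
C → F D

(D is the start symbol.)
Yes — I8: [C → F - * .] vs [F → - * .]

Augment with D' → D and build the canonical LR(0) collection (I0 = CLOSURE({[D' → . D]}), then GOTO on every symbol after a dot until no new states appear). It has 11 states:
  I0: { [D → . F C C], [D' → . D], [F → . - *], [F → .] }  — shift, reduce
  I1: { [F → - . *] }  — shift
  I2: { [D' → D .] }  — accept
  I3: { [C → . F - *], [C → . F D], [D → F . C C], [F → . - *], [F → .] }  — shift, reduce
  I4: { [C → . F - *], [C → . F D], [D → F C . C], [F → . - *], [F → .] }  — shift, reduce
  I5: { [C → F . - *], [C → F . D], [D → . F C C], [F → . - *], [F → .] }  — shift, reduce
  I6: { [C → F - . *], [F → - . *] }  — shift
  I7: { [C → F D .] }  — reduce
  I8: { [C → F - * .], [F → - * .] }  — 2 reduces
  I9: { [D → F C C .] }  — reduce
  I10: { [F → - * .] }  — reduce

I8 contains complete items [C → F - * .], [F → - * .] — reduce-reduce conflict.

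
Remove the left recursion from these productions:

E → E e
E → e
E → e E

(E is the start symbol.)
E → e E'
E → e E E'
E' → e E'
E' → ε

E is directly left-recursive. The standard transformation for
  A → A α₁ | ... | A α_m | β₁ | ... | β_n
is
  A  → β₁ A' | ... | β_n A'
  A' → α₁ A' | ... | α_m A' | ε

E → e becomes E → e E'
E → e E becomes E → e E E'
E → E e becomes E' → e E'
Add E' → ε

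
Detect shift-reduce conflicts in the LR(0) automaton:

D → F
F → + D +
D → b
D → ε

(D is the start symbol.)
A shift-reduce conflict occurs when an LR(0) state has both:
  - a complete (reduce) item [A → α .] (dot at the end), and
  - a shift item [B → β . c γ] (dot before a terminal).

Augment with D' → D and build the canonical LR(0) collection (I0 = CLOSURE({[D' → . D]}), then GOTO on every symbol after a dot until no new states appear). It has 7 states:
  I0: { [D → . F], [D → . b], [D → .], [D' → . D], [F → . + D +] }  — shift, reduce
  I1: { [D → . F], [D → . b], [D → .], [F → + . D +], [F → . + D +] }  — shift, reduce
  I2: { [D' → D .] }  — accept
  I3: { [D → F .] }  — reduce
  I4: { [D → b .] }  — reduce
  I5: { [F → + D . +] }  — shift
  I6: { [F → + D + .] }  — reduce

I0 contains reduce item [D → .] and shift items [D → . b], [F → . + D +] — shift-reduce conflict.
I1 contains reduce item [D → .] and shift items [D → . b], [F → . + D +] — shift-reduce conflict.

Answer: Yes — I0: [D → .] vs [D → . b]; I1: [D → .] vs [D → . b]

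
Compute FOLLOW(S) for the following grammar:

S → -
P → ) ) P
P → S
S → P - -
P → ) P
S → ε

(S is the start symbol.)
To compute FOLLOW(S), find every occurrence of S on a right-hand side N → α S β: add FIRST(β) \ {ε}, and if β is empty or nullable also add FOLLOW(N). Iterate to a fixed point.

S is the start symbol, so $ ∈ FOLLOW(S).
In P → S: S is at the end, add FOLLOW(P)

The FOLLOW sets referred to above (computed the same way, to a fixed point):
  FOLLOW(P) = { '-' }

Taking the union: FOLLOW(S) = { $, '-' }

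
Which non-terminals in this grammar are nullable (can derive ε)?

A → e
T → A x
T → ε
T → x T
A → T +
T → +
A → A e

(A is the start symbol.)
{ 'T' }

A non-terminal is nullable if it can derive ε (the empty string): either it has an ε-production, or it has a production whose right-hand side consists entirely of nullable non-terminals.

ε-productions: T → ε
So T is immediately nullable.
No further non-terminal can be added: every production for the remaining non-terminals contains a terminal or a non-nullable non-terminal.
Nullable = { 'T' }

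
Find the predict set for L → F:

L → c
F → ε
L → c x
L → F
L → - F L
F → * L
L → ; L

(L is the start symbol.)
{ $, '*', '-', ';', 'c' }

PREDICT(L → F) = (FIRST(RHS) \ {ε}) ∪ (FOLLOW(L) if ε ∈ FIRST(RHS), i.e. RHS ⇒* ε)
FIRST(F) = { '*', ε }
FIRST(F) = { '*', ε }
ε ∈ FIRST(F) (the right-hand side is nullable), so add FOLLOW(L) = { $, '*', '-', ';', 'c' }
PREDICT(L → F) = { $, '*', '-', ';', 'c' }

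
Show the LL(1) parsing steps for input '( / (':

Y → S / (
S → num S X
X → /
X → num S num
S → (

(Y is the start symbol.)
LL(1) parsing maintains a stack (initially the start symbol over $) and the input. At each step: if the stack top is a terminal, match it against the current input token; if it is a non-terminal N, replace it with the RHS of M[N, lookahead] (the unique production whose predict set contains the lookahead).

Stack is shown with the top on the left.

Stack    Input    Action
------------------------
Y $      ( / ( $  output Y → S / (
S / ( $  ( / ( $  output S → (
( / ( $  ( / ( $  match '('
/ ( $    / ( $    match '/'
( $      ( $      match '('
$        $        accept

The string is accepted.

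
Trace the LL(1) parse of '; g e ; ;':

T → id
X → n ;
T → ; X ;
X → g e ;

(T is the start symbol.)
LL(1) parsing maintains a stack (initially the start symbol over $) and the input. At each step: if the stack top is a terminal, match it against the current input token; if it is a non-terminal N, replace it with the RHS of M[N, lookahead] (the unique production whose predict set contains the lookahead).

Stack is shown with the top on the left.

Stack      Input        Action
------------------------------
T $        ; g e ; ; $  output T → ; X ;
; X ; $    ; g e ; ; $  match ';'
X ; $      g e ; ; $    output X → g e ;
g e ; ; $  g e ; ; $    match 'g'
e ; ; $    e ; ; $      match 'e'
; ; $      ; ; $        match ';'
; $        ; $          match ';'
$          $            accept

The string is accepted.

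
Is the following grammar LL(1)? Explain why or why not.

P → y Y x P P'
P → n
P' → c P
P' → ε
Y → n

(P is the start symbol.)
No. Predict set conflict for P': { 'c' }

Relevant sets:
  FOLLOW(P') = { $, 'c' }

For P:
  PREDICT(P → y Y x P P') = { 'y' }
  PREDICT(P → n) = { 'n' }
For P':
  PREDICT(P' → c P) = { 'c' }
  PREDICT(P' → ε) = { $, 'c' }
Y has a single production, so nothing to check there.

Conflict found: Predict set conflict for P': { 'c' }
The grammar is NOT LL(1).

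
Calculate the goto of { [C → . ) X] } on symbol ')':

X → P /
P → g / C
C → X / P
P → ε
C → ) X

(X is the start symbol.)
GOTO(I, ')') = CLOSURE({ [A → αX.β] : [A → α.Xβ] ∈ I, X = ')' })

Items with dot before ')', with the dot advanced:
  [C → . ) X] → [C → ) . X]
Closure of the advanced items:
  [C → ) . X] has the dot before X: add [X → . P /]
  [X → . P /] has the dot before P: add [P → . g / C], [P → .]

GOTO = { [C → ) . X], [P → . g / C], [P → .], [X → . P /] }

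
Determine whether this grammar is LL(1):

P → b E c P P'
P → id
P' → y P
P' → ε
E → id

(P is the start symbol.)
No. Predict set conflict for P': { 'y' }

A grammar is LL(1) if for each non-terminal N with multiple productions, the predict sets of those productions are pairwise disjoint, where PREDICT(N → α) = (FIRST(α) \ {ε}) ∪ (FOLLOW(N) if α ⇒* ε).

Relevant sets:
  FOLLOW(P') = { $, 'y' }

For P:
  PREDICT(P → b E c P P') = { 'b' }
  PREDICT(P → id) = { 'id' }
For P':
  PREDICT(P' → y P) = { 'y' }
  PREDICT(P' → ε) = { $, 'y' }
E has a single production, so nothing to check there.

Conflict found: Predict set conflict for P': { 'y' }
The grammar is NOT LL(1).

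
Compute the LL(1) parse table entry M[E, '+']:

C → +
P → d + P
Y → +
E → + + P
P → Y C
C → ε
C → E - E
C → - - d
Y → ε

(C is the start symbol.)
E → + + P

To find M[E, '+'], we find productions for E where '+' is in the predict set (PREDICT(N → α) = (FIRST(α) \ {ε}) ∪ (FOLLOW(N) if α ⇒* ε)).

E → + + P: PREDICT = { '+' }
  '+' is in predict set, so this production goes in M[E, '+']

M[E, '+'] = E → + + P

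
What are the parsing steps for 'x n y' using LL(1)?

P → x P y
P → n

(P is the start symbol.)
Stack is shown with the top on the left.

Stack    Input    Action
------------------------
P $      x n y $  output P → x P y
x P y $  x n y $  match 'x'
P y $    n y $    output P → n
n y $    n y $    match 'n'
y $      y $      match 'y'
$        $        accept

The string is accepted.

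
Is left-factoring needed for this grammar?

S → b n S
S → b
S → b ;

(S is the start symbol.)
Yes, S has productions with common prefix 'b'

Left-factoring is needed when two productions for the same non-terminal
share a common prefix on the right-hand side.

Productions for S:
  S → b n S
  S → b
  S → b ;

Found common prefix 'b' in productions for S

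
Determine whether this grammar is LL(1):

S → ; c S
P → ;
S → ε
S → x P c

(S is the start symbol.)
Yes, the grammar is LL(1).

A grammar is LL(1) if for each non-terminal N with multiple productions, the predict sets of those productions are pairwise disjoint, where PREDICT(N → α) = (FIRST(α) \ {ε}) ∪ (FOLLOW(N) if α ⇒* ε).

Relevant sets:
  FOLLOW(S) = { $ }

For S:
  PREDICT(S → ';' c S) = { ';' }
  PREDICT(S → ε) = { $ }
  PREDICT(S → x P c) = { 'x' }
P has a single production, so nothing to check there.

All predict sets are disjoint. The grammar IS LL(1).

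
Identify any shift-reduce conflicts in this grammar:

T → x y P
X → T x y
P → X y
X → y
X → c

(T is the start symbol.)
A shift-reduce conflict occurs when an LR(0) state has both:
  - a complete (reduce) item [A → α .] (dot at the end), and
  - a shift item [B → β . c γ] (dot before a terminal).

Augment with T' → T and build the canonical LR(0) collection (I0 = CLOSURE({[T' → . T]}), then GOTO on every symbol after a dot until no new states appear). It has 12 states:
  I0: { [T → . x y P], [T' → . T] }  — shift
  I1: { [T' → T .] }  — accept
  I2: { [T → x . y P] }  — shift
  I3: { [P → . X y], [T → . x y P], [T → x y . P], [X → . T x y], [X → . c], [X → . y] }  — shift
  I4: { [T → x y P .] }  — reduce
  I5: { [X → T . x y] }  — shift
  I6: { [P → X . y] }  — shift
  I7: { [X → c .] }  — reduce
  I8: { [X → y .] }  — reduce
  I9: { [P → X y .] }  — reduce
  I10: { [X → T x . y] }  — shift
  I11: { [X → T x y .] }  — reduce

No state contains both a complete item and a shift item.

Answer: No shift-reduce conflicts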